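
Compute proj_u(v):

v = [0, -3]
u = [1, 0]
v·u = (0)(1) + (-3)(0) = 0
u·u = (1)² + (0)² = 1
proj_u(v) = (v·u / u·u) × u = (0/1) × u = (0) × u

proj_u(v) = [0, 0]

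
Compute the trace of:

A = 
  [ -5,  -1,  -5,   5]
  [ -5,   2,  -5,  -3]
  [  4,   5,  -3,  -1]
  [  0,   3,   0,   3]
-3

tr(A) = -5 + 2 + -3 + 3 = -3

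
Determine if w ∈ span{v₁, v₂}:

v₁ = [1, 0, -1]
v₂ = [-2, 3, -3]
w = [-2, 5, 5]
No

Form the augmented matrix and row-reduce:
[v₁|v₂|w] = 
  [  1,  -2,  -2]
  [  0,   3,   5]
  [ -1,  -3,   5]
R3 → R3 + (1)·R1
R3 → R3 + (5/3)·R2
REF = 
  [   1,   -2,   -2]
  [   0,    3,    5]
  [   0,    0, 34/3]

Row 3 reads [0 0 | 34/3], i.e. 0 = 34/3, so the system is inconsistent and w ∉ span{v₁, v₂}.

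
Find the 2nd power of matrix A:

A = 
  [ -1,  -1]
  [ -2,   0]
A² = A·A:
A²[1,1] = (-1)(-1) + (-1)(-2) = 3
A²[1,2] = (-1)(-1) + (-1)(0) = 1
A²[2,1] = (-2)(-1) + (0)(-2) = 2
A²[2,2] = (-2)(-1) + (0)(0) = 2
A² = 
  [  3,   1]
  [  2,   2]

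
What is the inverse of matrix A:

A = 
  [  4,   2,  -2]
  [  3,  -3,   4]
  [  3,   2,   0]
det(A) = (4)·((-3)(0) - (4)(2)) - (2)·((3)(0) - (4)(3)) + (-2)·((3)(2) - (-3)(3))
  = (4)(-8) - (2)(-12) + (-2)(15)
  = -38
det(A) = -38 ≠ 0, so A is invertible.

Cofactors Cᵢⱼ = (-1)ⁱ⁺ʲ·Mᵢⱼ:
C = 
  [ -8,  12,  15]
  [ -4,   6,  -2]
  [  2, -22, -18]

adj(A) = Cᵀ:
adj(A) = 
  [ -8,  -4,   2]
  [ 12,   6, -22]
  [ 15,  -2, -18]

A⁻¹ = (-1/38) · adj(A):
A⁻¹ = 
  [  4/19,   2/19,  -1/19]
  [ -6/19,  -3/19,  11/19]
  [-15/38,   1/19,   9/19]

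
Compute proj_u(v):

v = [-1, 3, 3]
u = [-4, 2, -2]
proj_u(v) = [-2/3, 1/3, -1/3]

v·u = (-1)(-4) + (3)(2) + (3)(-2) = 4
u·u = (-4)² + (2)² + (-2)² = 24
proj_u(v) = (v·u / u·u) × u = (4/24) × u = (1/6) × u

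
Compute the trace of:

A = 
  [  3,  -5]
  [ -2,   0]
3

tr(A) = 3 + 0 = 3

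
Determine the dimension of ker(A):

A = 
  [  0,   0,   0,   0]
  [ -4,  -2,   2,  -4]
nullity(A) = 3

Row reduce:
Swap R1 ↔ R2
REF = 
  [ -4,  -2,   2,  -4]
  [  0,   0,   0,   0]
Pivot columns: 1 → 1 pivot.
rank(A) = 1, so nullity(A) = 4 - 1 = 3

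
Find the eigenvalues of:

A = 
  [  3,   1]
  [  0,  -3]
tr(A) = 0, det(A) = -9
Characteristic polynomial: λ² - tr(A)λ + det(A) = λ² - 9
λ² - 9 = (λ + 3)(λ - 3)

λ = 3, -3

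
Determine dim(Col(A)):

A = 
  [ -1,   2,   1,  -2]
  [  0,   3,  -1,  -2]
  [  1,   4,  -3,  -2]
Row reduce:
R3 → R3 + (1)·R1
R3 → R3 - (2)·R2
REF = 
  [ -1,   2,   1,  -2]
  [  0,   3,  -1,  -2]
  [  0,   0,   0,   0]
Pivot columns: 1, 2 → 2 pivots.
dim(Col(A)) = number of pivot columns = 2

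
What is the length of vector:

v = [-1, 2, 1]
2.449

||v||₂ = √((-1)² + (2)² + (1)²) = √6 = 2.449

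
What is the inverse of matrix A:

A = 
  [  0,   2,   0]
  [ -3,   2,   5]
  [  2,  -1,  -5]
det(A) = (0)·((2)(-5) - (5)(-1)) - (2)·((-3)(-5) - (5)(2)) + (0)·((-3)(-1) - (2)(2))
  = (0)(-5) - (2)(5) + (0)(-1)
  = -10
det(A) = -10 ≠ 0, so A is invertible.

Cofactors Cᵢⱼ = (-1)ⁱ⁺ʲ·Mᵢⱼ:
C = 
  [ -5,  -5,  -1]
  [ 10,   0,   4]
  [ 10,   0,   6]

adj(A) = Cᵀ:
adj(A) = 
  [ -5,  10,  10]
  [ -5,   0,   0]
  [ -1,   4,   6]

A⁻¹ = (-1/10) · adj(A):
A⁻¹ = 
  [ 1/2,   -1,   -1]
  [ 1/2,    0,    0]
  [1/10, -2/5, -3/5]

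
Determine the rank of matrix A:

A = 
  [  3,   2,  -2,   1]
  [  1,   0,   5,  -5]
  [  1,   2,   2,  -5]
Row reduce:
R2 → R2 - (1/3)·R1
R3 → R3 - (1/3)·R1
R3 → R3 + (2)·R2
REF = 
  [    3,     2,    -2,     1]
  [    0,  -2/3,  17/3, -16/3]
  [    0,     0,    14,   -16]
Pivot columns: 1, 2, 3 → 3 pivots.

rank(A) = 3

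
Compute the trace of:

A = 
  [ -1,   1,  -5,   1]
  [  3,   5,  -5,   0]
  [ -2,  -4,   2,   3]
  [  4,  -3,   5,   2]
8

tr(A) = -1 + 5 + 2 + 2 = 8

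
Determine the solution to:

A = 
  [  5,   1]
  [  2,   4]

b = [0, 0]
x = [0, 0]

Row reduce the augmented matrix [A|b]:
R2 → R2 - (2/5)·R1
REF = 
  [   5,    1,    0]
  [   0, 18/5,    0]

Back-substitution:
x₂ = 0 / (18/5) = 0
x₁ = (0 - (1)(0)) / 5 = 0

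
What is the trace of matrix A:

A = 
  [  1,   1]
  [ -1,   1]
2

tr(A) = 1 + 1 = 2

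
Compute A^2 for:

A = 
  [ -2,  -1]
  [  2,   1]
A² = A·A:
A²[1,1] = (-2)(-2) + (-1)(2) = 2
A²[1,2] = (-2)(-1) + (-1)(1) = 1
A²[2,1] = (2)(-2) + (1)(2) = -2
A²[2,2] = (2)(-1) + (1)(1) = -1
A² = 
  [  2,   1]
  [ -2,  -1]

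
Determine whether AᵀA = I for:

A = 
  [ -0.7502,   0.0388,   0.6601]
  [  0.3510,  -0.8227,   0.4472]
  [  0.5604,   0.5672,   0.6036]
Yes

AᵀA = 
  [  1,   0,   0]
  [  0,   1.0001,   0.0001]
  [  0,   0.0001,   1.0001]
≈ I (equal to I up to the 4-dp rounding of the entries)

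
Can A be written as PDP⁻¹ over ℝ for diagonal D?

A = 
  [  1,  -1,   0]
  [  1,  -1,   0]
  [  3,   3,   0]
No

Characteristic polynomial: det(λI - A) = λ³
The constant term is 0, so λ = 0 is a root: p(λ) = λ(λ²)
λ² = λ²
Eigenvalues: 0, 0, 0
λ=0: alg. mult. = 3, geom. mult. = 3 - rank(A - (0)I) = 3 - 2 = 1
Sum of geometric multiplicities = 1 < n = 3, so there aren't enough independent eigenvectors.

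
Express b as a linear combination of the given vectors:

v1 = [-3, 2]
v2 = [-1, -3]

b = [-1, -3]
c1 = 0, c2 = 1

b = 0·v1 + 1·v2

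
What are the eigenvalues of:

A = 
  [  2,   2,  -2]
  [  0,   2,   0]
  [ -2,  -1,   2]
λ = 0, 4, 2

Characteristic polynomial: det(λI - A) = λ³ - 6λ² + 8λ
The constant term is 0, so λ = 0 is a root: p(λ) = λ(λ² - 6λ + 8)
λ² - 6λ + 8 = (λ - 2)(λ - 4)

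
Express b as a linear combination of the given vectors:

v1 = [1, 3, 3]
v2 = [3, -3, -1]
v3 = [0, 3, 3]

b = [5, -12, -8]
c1 = -1, c2 = 2, c3 = -1

b = -1·v1 + 2·v2 + -1·v3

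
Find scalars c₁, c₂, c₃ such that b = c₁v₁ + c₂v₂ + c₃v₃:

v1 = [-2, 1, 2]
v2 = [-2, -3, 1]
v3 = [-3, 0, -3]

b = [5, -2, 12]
c1 = 1, c2 = 1, c3 = -3

b = 1·v1 + 1·v2 + -3·v3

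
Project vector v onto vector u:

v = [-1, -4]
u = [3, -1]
proj_u(v) = [3/10, -1/10]

v·u = (-1)(3) + (-4)(-1) = 1
u·u = (3)² + (-1)² = 10
proj_u(v) = (v·u / u·u) × u = (1/10) × u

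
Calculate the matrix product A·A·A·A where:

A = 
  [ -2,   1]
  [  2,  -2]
A² = A·A:
A²[1,1] = (-2)(-2) + (1)(2) = 6
A²[1,2] = (-2)(1) + (1)(-2) = -4
A²[2,1] = (2)(-2) + (-2)(2) = -8
A²[2,2] = (2)(1) + (-2)(-2) = 6
A² = 
  [  6,  -4]
  [ -8,   6]

A^3 = A^2·A:
A^3[1,1] = (6)(-2) + (-4)(2) = -20
A^3[1,2] = (6)(1) + (-4)(-2) = 14
A^3[2,1] = (-8)(-2) + (6)(2) = 28
A^3[2,2] = (-8)(1) + (6)(-2) = -20
A^3 = 
  [-20,  14]
  [ 28, -20]

A^4 = A^3·A:
A^4[1,1] = (-20)(-2) + (14)(2) = 68
A^4[1,2] = (-20)(1) + (14)(-2) = -48
A^4[2,1] = (28)(-2) + (-20)(2) = -96
A^4[2,2] = (28)(1) + (-20)(-2) = 68
A^4 = 
  [ 68, -48]
  [-96,  68]

Therefore
A^4 = 
  [ 68, -48]
  [-96,  68]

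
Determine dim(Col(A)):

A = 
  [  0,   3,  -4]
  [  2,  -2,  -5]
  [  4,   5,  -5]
dim(Col(A)) = 3

Row reduce:
Swap R1 ↔ R2
R3 → R3 - (2)·R1
R3 → R3 - (3)·R2
REF = 
  [  2,  -2,  -5]
  [  0,   3,  -4]
  [  0,   0,  17]
Pivot columns: 1, 2, 3 → 3 pivots.
dim(Col(A)) = number of pivot columns = 3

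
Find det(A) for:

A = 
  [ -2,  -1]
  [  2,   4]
-6

For a 2×2 matrix, det = ad - bc = (-2)(4) - (-1)(2) = -6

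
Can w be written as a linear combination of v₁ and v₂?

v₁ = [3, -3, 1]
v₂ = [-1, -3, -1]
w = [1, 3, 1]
Yes

Form the augmented matrix and row-reduce:
[v₁|v₂|w] = 
  [  3,  -1,   1]
  [ -3,  -3,   3]
  [  1,  -1,   1]
R2 → R2 + (1)·R1
R3 → R3 - (1/3)·R1
R3 → R3 - (1/6)·R2
REF = 
  [  3,  -1,   1]
  [  0,  -4,   4]
  [  0,   0,   0]

No row of the form [0 0 | nonzero], so the system is consistent. Back-substitution gives c₁ = 0, c₂ = -1: w = (0)·v₁ + (-1)·v₂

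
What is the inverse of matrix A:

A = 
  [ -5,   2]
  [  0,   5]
det(A) = (-5)(5) - (2)(0) = -25
For a 2×2 matrix, A⁻¹ = (1/det(A)) · [[d, -b], [-c, a]]
    = (-1/25) · [[5, -2], [0, -5]]

A⁻¹ = 
  [-1/5, 2/25]
  [   0,  1/5]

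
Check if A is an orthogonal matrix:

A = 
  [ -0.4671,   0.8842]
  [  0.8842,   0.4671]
Yes

AᵀA = 
  [  1,   0]
  [  0,   1]
≈ I (equal to I up to the 4-dp rounding of the entries)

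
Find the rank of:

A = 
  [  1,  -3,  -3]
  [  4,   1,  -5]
rank(A) = 2

Row reduce:
R2 → R2 - (4)·R1
REF = 
  [  1,  -3,  -3]
  [  0,  13,   7]
Pivot columns: 1, 2 → 2 pivots.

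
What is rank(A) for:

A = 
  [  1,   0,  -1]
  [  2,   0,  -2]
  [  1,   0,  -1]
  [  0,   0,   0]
Row reduce:
R2 → R2 - (2)·R1
R3 → R3 - (1)·R1
REF = 
  [  1,   0,  -1]
  [  0,   0,   0]
  [  0,   0,   0]
  [  0,   0,   0]
Pivot columns: 1 → 1 pivot.

rank(A) = 1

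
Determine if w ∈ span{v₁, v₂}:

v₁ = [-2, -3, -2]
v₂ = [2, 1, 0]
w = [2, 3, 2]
Yes

Form the augmented matrix and row-reduce:
[v₁|v₂|w] = 
  [ -2,   2,   2]
  [ -3,   1,   3]
  [ -2,   0,   2]
R2 → R2 - (3/2)·R1
R3 → R3 - (1)·R1
R3 → R3 - (1)·R2
REF = 
  [ -2,   2,   2]
  [  0,  -2,   0]
  [  0,   0,   0]

No row of the form [0 0 | nonzero], so the system is consistent. Back-substitution gives c₁ = -1, c₂ = 0: w = (-1)·v₁ + (0)·v₂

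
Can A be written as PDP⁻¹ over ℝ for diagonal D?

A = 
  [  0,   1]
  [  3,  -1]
Yes

tr(A) = -1, det(A) = -3
Characteristic polynomial: λ² - tr(A)λ + det(A) = λ² + λ - 3
λ² + λ - 3 = 0  ⇒  λ = (-1 ± √((1)² - 4·(-3)))/2 = (-1 ± √(13))/2
  = (-1 + √13)/2,  (-1 - √13)/2
Eigenvalues: (-1 + √13)/2, (-1 - √13)/2  (≈ 1.303, -2.303)
The two irrational eigenvalues are distinct (simple), so each has alg. mult. = geom. mult. = 1.
Sum of geometric multiplicities equals n, so A has n independent eigenvectors.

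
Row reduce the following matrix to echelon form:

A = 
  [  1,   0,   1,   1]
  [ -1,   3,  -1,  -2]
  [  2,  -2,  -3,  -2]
Row operations:
R2 → R2 + (1)·R1
R3 → R3 - (2)·R1
R3 → R3 + (2/3)·R2

Resulting echelon form:
REF = 
  [    1,     0,     1,     1]
  [    0,     3,     0,    -1]
  [    0,     0,    -5, -14/3]

Rank = 3 (number of non-zero pivot rows).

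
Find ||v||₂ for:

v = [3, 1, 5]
5.916

||v||₂ = √((3)² + (1)² + (5)²) = √35 = 5.916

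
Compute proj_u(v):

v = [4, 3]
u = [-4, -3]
v·u = (4)(-4) + (3)(-3) = -25
u·u = (-4)² + (-3)² = 25
proj_u(v) = (v·u / u·u) × u = (-25/25) × u = (-1) × u

proj_u(v) = [4, 3]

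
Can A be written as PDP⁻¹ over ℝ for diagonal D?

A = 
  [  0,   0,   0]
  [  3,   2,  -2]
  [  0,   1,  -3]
Yes

Characteristic polynomial: det(λI - A) = λ³ + λ² - 4λ
The constant term is 0, so λ = 0 is a root: p(λ) = λ(λ² + λ - 4)
λ² + λ - 4 = 0  ⇒  λ = (-1 ± √((1)² - 4·(-4)))/2 = (-1 ± √(17))/2
  = (-1 + √17)/2,  (-1 - √17)/2
Eigenvalues: 0, (-1 + √17)/2, (-1 - √17)/2  (≈ 0, 1.562, -2.562)
The two irrational eigenvalues are distinct (simple), so each has alg. mult. = geom. mult. = 1.
λ=0: alg. mult. = 1, geom. mult. = 3 - rank(A - (0)I) = 3 - 2 = 1
Sum of geometric multiplicities equals n, so A has n independent eigenvectors.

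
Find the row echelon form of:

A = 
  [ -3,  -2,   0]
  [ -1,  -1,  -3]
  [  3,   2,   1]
Row operations:
R2 → R2 - (1/3)·R1
R3 → R3 + (1)·R1

Resulting echelon form:
REF = 
  [  -3,   -2,    0]
  [   0, -1/3,   -3]
  [   0,    0,    1]

Rank = 3 (number of non-zero pivot rows).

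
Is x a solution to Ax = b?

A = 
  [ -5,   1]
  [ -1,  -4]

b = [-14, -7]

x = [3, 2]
No

Ax = [-13, -11] ≠ b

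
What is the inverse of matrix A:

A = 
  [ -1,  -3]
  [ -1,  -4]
det(A) = (-1)(-4) - (-3)(-1) = 1
For a 2×2 matrix, A⁻¹ = (1/det(A)) · [[d, -b], [-c, a]]
    = (1) · [[-4, 3], [1, -1]]

A⁻¹ = 
  [ -4,   3]
  [  1,  -1]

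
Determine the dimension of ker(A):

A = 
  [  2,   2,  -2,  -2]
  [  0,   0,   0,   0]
nullity(A) = 3

Row reduce:
(no row operations needed)
REF = 
  [  2,   2,  -2,  -2]
  [  0,   0,   0,   0]
Pivot columns: 1 → 1 pivot.
rank(A) = 1, so nullity(A) = 4 - 1 = 3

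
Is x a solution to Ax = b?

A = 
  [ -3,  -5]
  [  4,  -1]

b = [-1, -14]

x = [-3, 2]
Yes

Ax = [-1, -14] = b ✓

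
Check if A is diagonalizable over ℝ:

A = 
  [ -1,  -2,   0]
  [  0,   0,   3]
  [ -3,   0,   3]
No

Characteristic polynomial: det(λI - A) = λ³ - 2λ² - 3λ - 18
By the rational root theorem any rational root is an integer dividing 18; none of those is a root, so p(λ) has no rational roots and hence (being an irreducible cubic) no repeated roots.
Discriminant of the cubic: Δ = -11124
Δ < 0 ⇒ one real eigenvalue and a complex-conjugate pair: λ ≈ 3.929, -0.9647 + 1.911i, -0.9647 - 1.911i
Has complex eigenvalues (not diagonalizable over ℝ).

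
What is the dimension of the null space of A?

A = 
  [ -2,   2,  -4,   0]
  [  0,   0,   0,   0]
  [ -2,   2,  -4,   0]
nullity(A) = 3

Row reduce:
R3 → R3 - (1)·R1
REF = 
  [ -2,   2,  -4,   0]
  [  0,   0,   0,   0]
  [  0,   0,   0,   0]
Pivot columns: 1 → 1 pivot.
rank(A) = 1, so nullity(A) = 4 - 1 = 3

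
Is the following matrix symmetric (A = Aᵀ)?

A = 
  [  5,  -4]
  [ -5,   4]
No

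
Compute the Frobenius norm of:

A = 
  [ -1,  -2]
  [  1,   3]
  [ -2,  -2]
||A||_F = 4.796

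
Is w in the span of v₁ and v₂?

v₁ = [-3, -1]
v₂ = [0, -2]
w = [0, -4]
Yes

Form the augmented matrix and row-reduce:
[v₁|v₂|w] = 
  [ -3,   0,   0]
  [ -1,  -2,  -4]
R2 → R2 - (1/3)·R1
REF = 
  [ -3,   0,   0]
  [  0,  -2,  -4]

No row of the form [0 0 | nonzero], so the system is consistent. Back-substitution gives c₁ = 0, c₂ = 2: w = (0)·v₁ + (2)·v₂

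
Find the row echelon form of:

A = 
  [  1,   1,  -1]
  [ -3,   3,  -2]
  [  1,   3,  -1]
Row operations:
R2 → R2 + (3)·R1
R3 → R3 - (1)·R1
R3 → R3 - (1/3)·R2

Resulting echelon form:
REF = 
  [  1,   1,  -1]
  [  0,   6,  -5]
  [  0,   0, 5/3]

Rank = 3 (number of non-zero pivot rows).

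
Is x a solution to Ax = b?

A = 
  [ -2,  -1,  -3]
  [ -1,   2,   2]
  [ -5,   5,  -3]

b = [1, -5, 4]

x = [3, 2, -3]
Yes

Ax = [1, -5, 4] = b ✓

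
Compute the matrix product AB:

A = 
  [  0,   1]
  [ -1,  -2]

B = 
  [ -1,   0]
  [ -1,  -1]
AB = 
  [ -1,  -1]
  [  3,   2]

A is 2×2 and B is 2×2, so AB is 2×2. Each entry is (row of A)·(column of B):
AB[1,1] = (0)(-1) + (1)(-1) = -1
AB[1,2] = (0)(0) + (1)(-1) = -1
AB[2,1] = (-1)(-1) + (-2)(-1) = 3
AB[2,2] = (-1)(0) + (-2)(-1) = 2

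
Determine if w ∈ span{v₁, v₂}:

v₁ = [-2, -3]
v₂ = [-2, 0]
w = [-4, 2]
Yes

Form the augmented matrix and row-reduce:
[v₁|v₂|w] = 
  [ -2,  -2,  -4]
  [ -3,   0,   2]
R2 → R2 - (3/2)·R1
REF = 
  [ -2,  -2,  -4]
  [  0,   3,   8]

No row of the form [0 0 | nonzero], so the system is consistent. Back-substitution gives c₁ = -2/3, c₂ = 8/3: w = (-2/3)·v₁ + (8/3)·v₂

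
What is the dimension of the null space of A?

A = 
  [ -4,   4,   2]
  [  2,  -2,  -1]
nullity(A) = 2

Row reduce:
R2 → R2 + (1/2)·R1
REF = 
  [ -4,   4,   2]
  [  0,   0,   0]
Pivot columns: 1 → 1 pivot.
rank(A) = 1, so nullity(A) = 3 - 1 = 2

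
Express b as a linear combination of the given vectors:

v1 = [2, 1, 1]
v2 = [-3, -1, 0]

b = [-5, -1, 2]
c1 = 2, c2 = 3

b = 2·v1 + 3·v2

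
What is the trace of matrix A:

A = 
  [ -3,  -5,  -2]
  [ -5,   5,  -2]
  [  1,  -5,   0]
2

tr(A) = -3 + 5 + 0 = 2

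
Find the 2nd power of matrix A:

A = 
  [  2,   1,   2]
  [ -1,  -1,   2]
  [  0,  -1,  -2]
A² = A·A:
A²[1,1] = (2)(2) + (1)(-1) + (2)(0) = 3
A²[1,2] = (2)(1) + (1)(-1) + (2)(-1) = -1
A²[1,3] = (2)(2) + (1)(2) + (2)(-2) = 2
A²[2,1] = (-1)(2) + (-1)(-1) + (2)(0) = -1
A²[2,2] = (-1)(1) + (-1)(-1) + (2)(-1) = -2
A²[2,3] = (-1)(2) + (-1)(2) + (2)(-2) = -8
A²[3,1] = (0)(2) + (-1)(-1) + (-2)(0) = 1
A²[3,2] = (0)(1) + (-1)(-1) + (-2)(-1) = 3
A²[3,3] = (0)(2) + (-1)(2) + (-2)(-2) = 2
A² = 
  [  3,  -1,   2]
  [ -1,  -2,  -8]
  [  1,   3,   2]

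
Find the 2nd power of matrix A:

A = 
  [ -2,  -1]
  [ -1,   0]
A² = A·A:
A²[1,1] = (-2)(-2) + (-1)(-1) = 5
A²[1,2] = (-2)(-1) + (-1)(0) = 2
A²[2,1] = (-1)(-2) + (0)(-1) = 2
A²[2,2] = (-1)(-1) + (0)(0) = 1
A² = 
  [  5,   2]
  [  2,   1]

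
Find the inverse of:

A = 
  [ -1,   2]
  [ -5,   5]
det(A) = (-1)(5) - (2)(-5) = 5
For a 2×2 matrix, A⁻¹ = (1/det(A)) · [[d, -b], [-c, a]]
    = (1/5) · [[5, -2], [5, -1]]

A⁻¹ = 
  [   1, -2/5]
  [   1, -1/5]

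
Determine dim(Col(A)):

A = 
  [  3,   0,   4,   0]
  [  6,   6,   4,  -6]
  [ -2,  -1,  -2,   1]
dim(Col(A)) = 2

Row reduce:
R2 → R2 - (2)·R1
R3 → R3 + (2/3)·R1
R3 → R3 + (1/6)·R2
REF = 
  [  3,   0,   4,   0]
  [  0,   6,  -4,  -6]
  [  0,   0,   0,   0]
Pivot columns: 1, 2 → 2 pivots.
dim(Col(A)) = number of pivot columns = 2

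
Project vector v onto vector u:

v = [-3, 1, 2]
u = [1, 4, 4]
v·u = (-3)(1) + (1)(4) + (2)(4) = 9
u·u = (1)² + (4)² + (4)² = 33
proj_u(v) = (v·u / u·u) × u = (9/33) × u = (3/11) × u

proj_u(v) = [3/11, 12/11, 12/11]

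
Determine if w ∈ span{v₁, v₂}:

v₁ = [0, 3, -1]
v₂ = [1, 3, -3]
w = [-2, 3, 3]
Yes

Form the augmented matrix and row-reduce:
[v₁|v₂|w] = 
  [  0,   1,  -2]
  [  3,   3,   3]
  [ -1,  -3,   3]
Swap R1 ↔ R2
R3 → R3 + (1/3)·R1
R3 → R3 + (2)·R2
REF = 
  [  3,   3,   3]
  [  0,   1,  -2]
  [  0,   0,   0]

No row of the form [0 0 | nonzero], so the system is consistent. Back-substitution gives c₁ = 3, c₂ = -2: w = (3)·v₁ + (-2)·v₂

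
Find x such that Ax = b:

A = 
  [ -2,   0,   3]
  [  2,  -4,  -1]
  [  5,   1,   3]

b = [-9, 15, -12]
x = [0, -3, -3]

Row reduce the augmented matrix [A|b]:
R2 → R2 + (1)·R1
R3 → R3 + (5/2)·R1
R3 → R3 + (1/4)·R2
REF = 
  [ -2,   0,   3,  -9]
  [  0,  -4,   2,   6]
  [  0,   0,  11, -33]

Back-substitution:
x₃ = (-33) / 11 = -3
x₂ = (6 - (2)(-3)) / (-4) = -3
x₁ = (-9 - (0)(-3) - (3)(-3)) / (-2) = 0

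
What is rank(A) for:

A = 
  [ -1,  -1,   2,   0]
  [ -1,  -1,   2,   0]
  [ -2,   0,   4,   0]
rank(A) = 2

Row reduce:
R2 → R2 - (1)·R1
R3 → R3 - (2)·R1
Swap R2 ↔ R3
REF = 
  [ -1,  -1,   2,   0]
  [  0,   2,   0,   0]
  [  0,   0,   0,   0]
Pivot columns: 1, 2 → 2 pivots.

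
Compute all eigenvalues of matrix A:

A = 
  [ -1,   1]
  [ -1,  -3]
tr(A) = -4, det(A) = 4
Characteristic polynomial: λ² - tr(A)λ + det(A) = λ² + 4λ + 4
λ² + 4λ + 4 = (λ + 2)²

λ = -2, -2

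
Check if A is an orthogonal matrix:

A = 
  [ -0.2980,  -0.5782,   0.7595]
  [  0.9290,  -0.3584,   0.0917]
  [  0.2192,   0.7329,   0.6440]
Yes

AᵀA = 
  [  0.9999,   0,   0]
  [  0,   0.9999,   0]
  [  0,   0,   1]
≈ I (equal to I up to the 4-dp rounding of the entries)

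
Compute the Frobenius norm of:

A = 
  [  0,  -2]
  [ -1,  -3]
||A||_F = 3.742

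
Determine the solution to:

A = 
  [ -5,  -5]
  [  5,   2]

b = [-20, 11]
x = [1, 3]

Row reduce the augmented matrix [A|b]:
R2 → R2 + (1)·R1
REF = 
  [ -5,  -5, -20]
  [  0,  -3,  -9]

Back-substitution:
x₂ = (-9) / (-3) = 3
x₁ = (-20 - (-5)(3)) / (-5) = 1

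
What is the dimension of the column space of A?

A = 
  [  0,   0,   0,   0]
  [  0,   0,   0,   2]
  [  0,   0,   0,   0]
dim(Col(A)) = 1

Row reduce:
Swap R1 ↔ R2
REF = 
  [  0,   0,   0,   2]
  [  0,   0,   0,   0]
  [  0,   0,   0,   0]
Pivot columns: 4 → 1 pivot.
dim(Col(A)) = number of pivot columns = 1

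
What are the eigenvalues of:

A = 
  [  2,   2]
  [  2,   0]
λ = 1 + √5, 1 - √5  (≈ 3.236, -1.236)

tr(A) = 2, det(A) = -4
Characteristic polynomial: λ² - tr(A)λ + det(A) = λ² - 2λ - 4
λ² - 2λ - 4 = 0  ⇒  λ = (2 ± √((-2)² - 4·(-4)))/2 = (2 ± √(20))/2
  = 1 + √5,  1 - √5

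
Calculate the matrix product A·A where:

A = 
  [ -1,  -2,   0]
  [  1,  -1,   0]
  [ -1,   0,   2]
A² = A·A:
A²[1,1] = (-1)(-1) + (-2)(1) + (0)(-1) = -1
A²[1,2] = (-1)(-2) + (-2)(-1) + (0)(0) = 4
A²[1,3] = (-1)(0) + (-2)(0) + (0)(2) = 0
A²[2,1] = (1)(-1) + (-1)(1) + (0)(-1) = -2
A²[2,2] = (1)(-2) + (-1)(-1) + (0)(0) = -1
A²[2,3] = (1)(0) + (-1)(0) + (0)(2) = 0
A²[3,1] = (-1)(-1) + (0)(1) + (2)(-1) = -1
A²[3,2] = (-1)(-2) + (0)(-1) + (2)(0) = 2
A²[3,3] = (-1)(0) + (0)(0) + (2)(2) = 4
A² = 
  [ -1,   4,   0]
  [ -2,  -1,   0]
  [ -1,   2,   4]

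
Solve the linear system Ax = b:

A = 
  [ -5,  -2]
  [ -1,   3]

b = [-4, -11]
x = [2, -3]

Row reduce the augmented matrix [A|b]:
R2 → R2 - (1/5)·R1
REF = 
  [   -5,    -2,    -4]
  [    0,  17/5, -51/5]

Back-substitution:
x₂ = (-51/5) / (17/5) = -3
x₁ = (-4 - (-2)(-3)) / (-5) = 2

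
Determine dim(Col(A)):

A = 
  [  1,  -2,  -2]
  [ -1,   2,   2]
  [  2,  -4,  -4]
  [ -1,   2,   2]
Row reduce:
R2 → R2 + (1)·R1
R3 → R3 - (2)·R1
R4 → R4 + (1)·R1
REF = 
  [  1,  -2,  -2]
  [  0,   0,   0]
  [  0,   0,   0]
  [  0,   0,   0]
Pivot columns: 1 → 1 pivot.
dim(Col(A)) = number of pivot columns = 1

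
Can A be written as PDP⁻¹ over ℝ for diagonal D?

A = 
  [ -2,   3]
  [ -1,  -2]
No

tr(A) = -4, det(A) = 7
Characteristic polynomial: λ² - tr(A)λ + det(A) = λ² + 4λ + 7
λ² + 4λ + 7 = 0  ⇒  λ = (-4 ± √((4)² - 4·(7)))/2 = (-4 ± √(-12))/2
  = -2 + i√3,  -2 - i√3
Eigenvalues: -2 + i√3, -2 - i√3  (≈ -2 + 1.732i, -2 - 1.732i)
Has complex eigenvalues (not diagonalizable over ℝ).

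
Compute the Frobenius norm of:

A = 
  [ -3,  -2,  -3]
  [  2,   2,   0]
||A||_F = 5.477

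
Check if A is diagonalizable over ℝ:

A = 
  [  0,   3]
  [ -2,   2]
No

tr(A) = 2, det(A) = 6
Characteristic polynomial: λ² - tr(A)λ + det(A) = λ² - 2λ + 6
λ² - 2λ + 6 = 0  ⇒  λ = (2 ± √((-2)² - 4·(6)))/2 = (2 ± √(-20))/2
  = 1 + i√5,  1 - i√5
Eigenvalues: 1 + i√5, 1 - i√5  (≈ 1 + 2.236i, 1 - 2.236i)
Has complex eigenvalues (not diagonalizable over ℝ).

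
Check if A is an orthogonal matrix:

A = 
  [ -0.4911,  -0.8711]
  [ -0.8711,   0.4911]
Yes

AᵀA = 
  [  1,   0]
  [  0,   1]
≈ I (equal to I up to the 4-dp rounding of the entries)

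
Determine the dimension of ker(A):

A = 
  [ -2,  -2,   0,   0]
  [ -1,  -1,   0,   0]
nullity(A) = 3

Row reduce:
R2 → R2 - (1/2)·R1
REF = 
  [ -2,  -2,   0,   0]
  [  0,   0,   0,   0]
Pivot columns: 1 → 1 pivot.
rank(A) = 1, so nullity(A) = 4 - 1 = 3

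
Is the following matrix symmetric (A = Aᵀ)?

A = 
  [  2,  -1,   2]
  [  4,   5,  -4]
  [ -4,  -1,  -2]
No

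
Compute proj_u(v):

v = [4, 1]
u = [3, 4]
proj_u(v) = [48/25, 64/25]

v·u = (4)(3) + (1)(4) = 16
u·u = (3)² + (4)² = 25
proj_u(v) = (v·u / u·u) × u = (16/25) × u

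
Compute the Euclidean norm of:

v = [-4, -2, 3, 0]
5.385

||v||₂ = √((-4)² + (-2)² + (3)² + (0)²) = √29 = 5.385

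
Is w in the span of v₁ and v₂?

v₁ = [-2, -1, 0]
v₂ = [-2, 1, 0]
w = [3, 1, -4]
No

Form the augmented matrix and row-reduce:
[v₁|v₂|w] = 
  [ -2,  -2,   3]
  [ -1,   1,   1]
  [  0,   0,  -4]
R2 → R2 - (1/2)·R1
REF = 
  [  -2,   -2,    3]
  [   0,    2, -1/2]
  [   0,    0,   -4]

Row 3 reads [0 0 | -4], i.e. 0 = -4, so the system is inconsistent and w ∉ span{v₁, v₂}.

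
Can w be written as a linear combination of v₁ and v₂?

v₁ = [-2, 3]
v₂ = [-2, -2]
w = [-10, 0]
Yes

Form the augmented matrix and row-reduce:
[v₁|v₂|w] = 
  [ -2,  -2, -10]
  [  3,  -2,   0]
R2 → R2 + (3/2)·R1
REF = 
  [ -2,  -2, -10]
  [  0,  -5, -15]

No row of the form [0 0 | nonzero], so the system is consistent. Back-substitution gives c₁ = 2, c₂ = 3: w = (2)·v₁ + (3)·v₂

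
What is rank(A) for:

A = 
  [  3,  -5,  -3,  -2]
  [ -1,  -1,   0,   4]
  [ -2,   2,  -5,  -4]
rank(A) = 3

Row reduce:
R2 → R2 + (1/3)·R1
R3 → R3 + (2/3)·R1
R3 → R3 - (1/2)·R2
REF = 
  [    3,    -5,    -3,    -2]
  [    0,  -8/3,    -1,  10/3]
  [    0,     0, -13/2,    -7]
Pivot columns: 1, 2, 3 → 3 pivots.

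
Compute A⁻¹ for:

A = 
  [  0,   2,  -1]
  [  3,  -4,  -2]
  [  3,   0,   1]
det(A) = (0)·((-4)(1) - (-2)(0)) - (2)·((3)(1) - (-2)(3)) + (-1)·((3)(0) - (-4)(3))
  = (0)(-4) - (2)(9) + (-1)(12)
  = -30
det(A) = -30 ≠ 0, so A is invertible.

Cofactors Cᵢⱼ = (-1)ⁱ⁺ʲ·Mᵢⱼ:
C = 
  [ -4,  -9,  12]
  [ -2,   3,   6]
  [ -8,  -3,  -6]

adj(A) = Cᵀ:
adj(A) = 
  [ -4,  -2,  -8]
  [ -9,   3,  -3]
  [ 12,   6,  -6]

A⁻¹ = (-1/30) · adj(A):
A⁻¹ = 
  [ 2/15,  1/15,  4/15]
  [ 3/10, -1/10,  1/10]
  [ -2/5,  -1/5,   1/5]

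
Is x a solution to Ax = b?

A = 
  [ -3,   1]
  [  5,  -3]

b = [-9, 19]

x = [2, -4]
No

Ax = [-10, 22] ≠ b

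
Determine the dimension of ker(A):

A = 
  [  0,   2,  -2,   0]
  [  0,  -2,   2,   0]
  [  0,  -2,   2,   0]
nullity(A) = 3

Row reduce:
R2 → R2 + (1)·R1
R3 → R3 + (1)·R1
REF = 
  [  0,   2,  -2,   0]
  [  0,   0,   0,   0]
  [  0,   0,   0,   0]
Pivot columns: 2 → 1 pivot.
rank(A) = 1, so nullity(A) = 4 - 1 = 3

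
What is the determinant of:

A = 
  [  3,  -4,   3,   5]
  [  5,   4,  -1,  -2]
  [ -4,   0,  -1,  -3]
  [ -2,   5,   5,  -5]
399

Cofactor expansion along row 1: det(A) = a₁₁M₁₁ - a₁₂M₁₂ + a₁₃M₁₃ - a₁₄M₁₄

M₁₁ = det[[4, -1, -2]; [0, -1, -3]; [5, 5, -5]]
  = (4)·((-1)(-5) - (-3)(5)) - (-1)·((0)(-5) - (-3)(5)) + (-2)·((0)(5) - (-1)(5))
  = (4)(20) - (-1)(15) + (-2)(5)
  = 85
M₁₂ = det[[5, -1, -2]; [-4, -1, -3]; [-2, 5, -5]]
  = (5)·((-1)(-5) - (-3)(5)) - (-1)·((-4)(-5) - (-3)(-2)) + (-2)·((-4)(5) - (-1)(-2))
  = (5)(20) - (-1)(14) + (-2)(-22)
  = 158
M₁₃ = det[[5, 4, -2]; [-4, 0, -3]; [-2, 5, -5]]
  = (5)·((0)(-5) - (-3)(5)) - (4)·((-4)(-5) - (-3)(-2)) + (-2)·((-4)(5) - (0)(-2))
  = (5)(15) - (4)(14) + (-2)(-20)
  = 59
M₁₄ = det[[5, 4, -1]; [-4, 0, -1]; [-2, 5, 5]]
  = (5)·((0)(5) - (-1)(5)) - (4)·((-4)(5) - (-1)(-2)) + (-1)·((-4)(5) - (0)(-2))
  = (5)(5) - (4)(-22) + (-1)(-20)
  = 133

det(A) = (3)(85) - (-4)(158) + (3)(59) - (5)(133) = 399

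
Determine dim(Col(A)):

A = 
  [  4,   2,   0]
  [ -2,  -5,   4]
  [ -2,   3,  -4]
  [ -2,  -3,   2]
Row reduce:
R2 → R2 + (1/2)·R1
R3 → R3 + (1/2)·R1
R4 → R4 + (1/2)·R1
R3 → R3 + (1)·R2
R4 → R4 - (1/2)·R2
REF = 
  [  4,   2,   0]
  [  0,  -4,   4]
  [  0,   0,   0]
  [  0,   0,   0]
Pivot columns: 1, 2 → 2 pivots.
dim(Col(A)) = number of pivot columns = 2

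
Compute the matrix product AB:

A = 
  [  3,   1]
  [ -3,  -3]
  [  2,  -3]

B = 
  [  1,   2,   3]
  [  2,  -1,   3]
AB = 
  [  5,   5,  12]
  [ -9,  -3, -18]
  [ -4,   7,  -3]

A is 3×2 and B is 2×3, so AB is 3×3. Each entry is (row of A)·(column of B):
AB[1,1] = (3)(1) + (1)(2) = 5
AB[1,2] = (3)(2) + (1)(-1) = 5
AB[1,3] = (3)(3) + (1)(3) = 12
AB[2,1] = (-3)(1) + (-3)(2) = -9
AB[2,2] = (-3)(2) + (-3)(-1) = -3
AB[2,3] = (-3)(3) + (-3)(3) = -18
AB[3,1] = (2)(1) + (-3)(2) = -4
AB[3,2] = (2)(2) + (-3)(-1) = 7
AB[3,3] = (2)(3) + (-3)(3) = -3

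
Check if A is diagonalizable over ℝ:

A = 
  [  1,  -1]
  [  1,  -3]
Yes

tr(A) = -2, det(A) = -2
Characteristic polynomial: λ² - tr(A)λ + det(A) = λ² + 2λ - 2
λ² + 2λ - 2 = 0  ⇒  λ = (-2 ± √((2)² - 4·(-2)))/2 = (-2 ± √(12))/2
  = -1 + √3,  -1 - √3
Eigenvalues: -1 + √3, -1 - √3  (≈ 0.7321, -2.732)
The two irrational eigenvalues are distinct (simple), so each has alg. mult. = geom. mult. = 1.
Sum of geometric multiplicities equals n, so A has n independent eigenvectors.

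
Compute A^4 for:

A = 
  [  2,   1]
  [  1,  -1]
A² = A·A:
A²[1,1] = (2)(2) + (1)(1) = 5
A²[1,2] = (2)(1) + (1)(-1) = 1
A²[2,1] = (1)(2) + (-1)(1) = 1
A²[2,2] = (1)(1) + (-1)(-1) = 2
A² = 
  [  5,   1]
  [  1,   2]

A^3 = A^2·A:
A^3[1,1] = (5)(2) + (1)(1) = 11
A^3[1,2] = (5)(1) + (1)(-1) = 4
A^3[2,1] = (1)(2) + (2)(1) = 4
A^3[2,2] = (1)(1) + (2)(-1) = -1
A^3 = 
  [ 11,   4]
  [  4,  -1]

A^4 = A^3·A:
A^4[1,1] = (11)(2) + (4)(1) = 26
A^4[1,2] = (11)(1) + (4)(-1) = 7
A^4[2,1] = (4)(2) + (-1)(1) = 7
A^4[2,2] = (4)(1) + (-1)(-1) = 5
A^4 = 
  [ 26,   7]
  [  7,   5]

Therefore
A^4 = 
  [ 26,   7]
  [  7,   5]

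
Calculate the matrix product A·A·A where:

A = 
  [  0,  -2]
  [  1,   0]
A^3 = 
  [  0,   4]
  [ -2,   0]

A² = A·A:
A²[1,1] = (0)(0) + (-2)(1) = -2
A²[1,2] = (0)(-2) + (-2)(0) = 0
A²[2,1] = (1)(0) + (0)(1) = 0
A²[2,2] = (1)(-2) + (0)(0) = -2
A² = 
  [ -2,   0]
  [  0,  -2]

A^3 = A^2·A:
A^3[1,1] = (-2)(0) + (0)(1) = 0
A^3[1,2] = (-2)(-2) + (0)(0) = 4
A^3[2,1] = (0)(0) + (-2)(1) = -2
A^3[2,2] = (0)(-2) + (-2)(0) = 0
A^3 = 
  [  0,   4]
  [ -2,   0]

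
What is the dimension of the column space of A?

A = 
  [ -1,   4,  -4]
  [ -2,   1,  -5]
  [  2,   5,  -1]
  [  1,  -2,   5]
Row reduce:
R2 → R2 - (2)·R1
R3 → R3 + (2)·R1
R4 → R4 + (1)·R1
R3 → R3 + (13/7)·R2
R4 → R4 + (2/7)·R2
R4 → R4 + (13/24)·R3
REF = 
  [   -1,     4,    -4]
  [    0,    -7,     3]
  [    0,     0, -24/7]
  [    0,     0,     0]
Pivot columns: 1, 2, 3 → 3 pivots.
dim(Col(A)) = number of pivot columns = 3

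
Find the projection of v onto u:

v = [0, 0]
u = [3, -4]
proj_u(v) = [0, 0]

v·u = (0)(3) + (0)(-4) = 0
u·u = (3)² + (-4)² = 25
proj_u(v) = (v·u / u·u) × u = (0/25) × u = (0) × u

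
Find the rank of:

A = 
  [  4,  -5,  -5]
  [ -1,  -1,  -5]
rank(A) = 2

Row reduce:
R2 → R2 + (1/4)·R1
REF = 
  [    4,    -5,    -5]
  [    0,  -9/4, -25/4]
Pivot columns: 1, 2 → 2 pivots.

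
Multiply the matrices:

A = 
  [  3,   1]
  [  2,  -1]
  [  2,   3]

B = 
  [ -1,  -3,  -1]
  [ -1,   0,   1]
AB = 
  [ -4,  -9,  -2]
  [ -1,  -6,  -3]
  [ -5,  -6,   1]

A is 3×2 and B is 2×3, so AB is 3×3. Each entry is (row of A)·(column of B):
AB[1,1] = (3)(-1) + (1)(-1) = -4
AB[1,2] = (3)(-3) + (1)(0) = -9
AB[1,3] = (3)(-1) + (1)(1) = -2
AB[2,1] = (2)(-1) + (-1)(-1) = -1
AB[2,2] = (2)(-3) + (-1)(0) = -6
AB[2,3] = (2)(-1) + (-1)(1) = -3
AB[3,1] = (2)(-1) + (3)(-1) = -5
AB[3,2] = (2)(-3) + (3)(0) = -6
AB[3,3] = (2)(-1) + (3)(1) = 1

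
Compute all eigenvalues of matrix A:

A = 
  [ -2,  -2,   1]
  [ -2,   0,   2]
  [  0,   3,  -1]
Characteristic polynomial: det(λI - A) = λ³ + 3λ² - 8λ - 10
Testing integer divisors of the constant term: p(-1) = 0, so (λ + 1) is a factor:
p(λ) = (λ + 1)(λ² + 2λ - 10)
λ² + 2λ - 10 = 0  ⇒  λ = (-2 ± √((2)² - 4·(-10)))/2 = (-2 ± √(44))/2
  = -1 + √11,  -1 - √11

λ = -1, -1 + √11, -1 - √11  (≈ -1, 2.317, -4.317)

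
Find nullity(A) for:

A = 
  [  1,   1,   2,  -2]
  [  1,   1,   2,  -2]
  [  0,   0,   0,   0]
nullity(A) = 3

Row reduce:
R2 → R2 - (1)·R1
REF = 
  [  1,   1,   2,  -2]
  [  0,   0,   0,   0]
  [  0,   0,   0,   0]
Pivot columns: 1 → 1 pivot.
rank(A) = 1, so nullity(A) = 4 - 1 = 3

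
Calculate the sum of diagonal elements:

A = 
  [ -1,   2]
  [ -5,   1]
0

tr(A) = -1 + 1 = 0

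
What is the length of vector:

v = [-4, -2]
4.472

||v||₂ = √((-4)² + (-2)²) = √20 = 4.472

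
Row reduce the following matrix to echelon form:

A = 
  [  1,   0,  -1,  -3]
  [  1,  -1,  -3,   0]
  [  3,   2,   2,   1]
Row operations:
R2 → R2 - (1)·R1
R3 → R3 - (3)·R1
R3 → R3 + (2)·R2

Resulting echelon form:
REF = 
  [  1,   0,  -1,  -3]
  [  0,  -1,  -2,   3]
  [  0,   0,   1,  16]

Rank = 3 (number of non-zero pivot rows).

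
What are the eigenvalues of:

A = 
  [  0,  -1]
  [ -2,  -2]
λ = -1 + √3, -1 - √3  (≈ 0.7321, -2.732)

tr(A) = -2, det(A) = -2
Characteristic polynomial: λ² - tr(A)λ + det(A) = λ² + 2λ - 2
λ² + 2λ - 2 = 0  ⇒  λ = (-2 ± √((2)² - 4·(-2)))/2 = (-2 ± √(12))/2
  = -1 + √3,  -1 - √3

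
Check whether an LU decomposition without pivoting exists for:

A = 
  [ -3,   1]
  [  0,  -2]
Yes.
A[1,1] = -3 ≠ 0, so Gaussian elimination proceeds without a row swap: multiplier ℓ₂₁ = (0)/(-3) = 0, and U[2,2] = -2 - (0)(1) = -2.
L = 
  [  1,   0]
  [  0,   1]
U = 
  [ -3,   1]
  [  0,  -2]
Check row 2 of LU: [(0)(-3), (0)(1) + (-2)] = [0, -2] = row 2 of A ✓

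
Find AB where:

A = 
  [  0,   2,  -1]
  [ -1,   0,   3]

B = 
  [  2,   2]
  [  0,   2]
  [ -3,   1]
A is 2×3 and B is 3×2, so AB is 2×2. Each entry is (row of A)·(column of B):
AB[1,1] = (0)(2) + (2)(0) + (-1)(-3) = 3
AB[1,2] = (0)(2) + (2)(2) + (-1)(1) = 3
AB[2,1] = (-1)(2) + (0)(0) + (3)(-3) = -11
AB[2,2] = (-1)(2) + (0)(2) + (3)(1) = 1

AB = 
  [  3,   3]
  [-11,   1]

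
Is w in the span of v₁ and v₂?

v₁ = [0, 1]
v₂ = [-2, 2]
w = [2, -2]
Yes

Form the augmented matrix and row-reduce:
[v₁|v₂|w] = 
  [  0,  -2,   2]
  [  1,   2,  -2]
Swap R1 ↔ R2
REF = 
  [  1,   2,  -2]
  [  0,  -2,   2]

No row of the form [0 0 | nonzero], so the system is consistent. Back-substitution gives c₁ = 0, c₂ = -1: w = (0)·v₁ + (-1)·v₂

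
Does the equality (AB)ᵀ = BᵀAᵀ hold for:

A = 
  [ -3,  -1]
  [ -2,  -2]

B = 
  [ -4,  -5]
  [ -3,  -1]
Yes

(AB)ᵀ = 
  [ 15,  14]
  [ 16,  12]

BᵀAᵀ = 
  [ 15,  14]
  [ 16,  12]

Both sides are equal — this is the standard identity (AB)ᵀ = BᵀAᵀ, which holds for all A, B.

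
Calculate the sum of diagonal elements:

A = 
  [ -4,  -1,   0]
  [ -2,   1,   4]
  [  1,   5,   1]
-2

tr(A) = -4 + 1 + 1 = -2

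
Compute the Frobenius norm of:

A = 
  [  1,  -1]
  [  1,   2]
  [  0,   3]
||A||_F = 4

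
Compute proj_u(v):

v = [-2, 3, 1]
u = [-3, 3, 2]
v·u = (-2)(-3) + (3)(3) + (1)(2) = 17
u·u = (-3)² + (3)² + (2)² = 22
proj_u(v) = (v·u / u·u) × u = (17/22) × u

proj_u(v) = [-51/22, 51/22, 17/11]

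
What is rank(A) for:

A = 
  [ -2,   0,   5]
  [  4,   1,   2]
rank(A) = 2

Row reduce:
R2 → R2 + (2)·R1
REF = 
  [ -2,   0,   5]
  [  0,   1,  12]
Pivot columns: 1, 2 → 2 pivots.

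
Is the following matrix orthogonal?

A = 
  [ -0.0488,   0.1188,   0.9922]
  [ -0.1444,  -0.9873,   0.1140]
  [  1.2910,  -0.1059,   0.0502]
No

AᵀA = 
  [  1.6899,   0.0001,  -0.0001]
  [  0.0001,   1.0001,   0]
  [ -0.0001,   0,   1]
≠ I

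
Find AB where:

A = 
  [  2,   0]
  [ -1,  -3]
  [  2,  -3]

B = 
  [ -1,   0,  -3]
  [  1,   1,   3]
A is 3×2 and B is 2×3, so AB is 3×3. Each entry is (row of A)·(column of B):
AB[1,1] = (2)(-1) + (0)(1) = -2
AB[1,2] = (2)(0) + (0)(1) = 0
AB[1,3] = (2)(-3) + (0)(3) = -6
AB[2,1] = (-1)(-1) + (-3)(1) = -2
AB[2,2] = (-1)(0) + (-3)(1) = -3
AB[2,3] = (-1)(-3) + (-3)(3) = -6
AB[3,1] = (2)(-1) + (-3)(1) = -5
AB[3,2] = (2)(0) + (-3)(1) = -3
AB[3,3] = (2)(-3) + (-3)(3) = -15

AB = 
  [ -2,   0,  -6]
  [ -2,  -3,  -6]
  [ -5,  -3, -15]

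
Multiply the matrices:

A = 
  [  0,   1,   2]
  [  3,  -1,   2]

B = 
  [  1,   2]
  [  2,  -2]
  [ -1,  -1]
AB = 
  [  0,  -4]
  [ -1,   6]

A is 2×3 and B is 3×2, so AB is 2×2. Each entry is (row of A)·(column of B):
AB[1,1] = (0)(1) + (1)(2) + (2)(-1) = 0
AB[1,2] = (0)(2) + (1)(-2) + (2)(-1) = -4
AB[2,1] = (3)(1) + (-1)(2) + (2)(-1) = -1
AB[2,2] = (3)(2) + (-1)(-2) + (2)(-1) = 6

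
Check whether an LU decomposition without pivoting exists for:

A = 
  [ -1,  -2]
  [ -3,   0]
Yes.
A[1,1] = -1 ≠ 0, so Gaussian elimination proceeds without a row swap: multiplier ℓ₂₁ = (-3)/(-1) = 3, and U[2,2] = 0 - (3)(-2) = 6.
L = 
  [  1,   0]
  [  3,   1]
U = 
  [ -1,  -2]
  [  0,   6]
Check row 2 of LU: [(3)(-1), (3)(-2) + 6] = [-3, 0] = row 2 of A ✓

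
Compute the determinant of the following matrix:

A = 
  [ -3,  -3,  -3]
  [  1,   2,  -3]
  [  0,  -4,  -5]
Cofactor expansion along row 1:
det(A) = (-3)·((2)(-5) - (-3)(-4)) - (-3)·((1)(-5) - (-3)(0)) + (-3)·((1)(-4) - (2)(0))
  = (-3)(-22) - (-3)(-5) + (-3)(-4)
  = 63

det(A) = 63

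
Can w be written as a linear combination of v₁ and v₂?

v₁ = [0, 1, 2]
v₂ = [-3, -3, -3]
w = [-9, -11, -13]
Yes

Form the augmented matrix and row-reduce:
[v₁|v₂|w] = 
  [  0,  -3,  -9]
  [  1,  -3, -11]
  [  2,  -3, -13]
Swap R1 ↔ R2
R3 → R3 - (2)·R1
R3 → R3 + (1)·R2
REF = 
  [  1,  -3, -11]
  [  0,  -3,  -9]
  [  0,   0,   0]

No row of the form [0 0 | nonzero], so the system is consistent. Back-substitution gives c₁ = -2, c₂ = 3: w = (-2)·v₁ + (3)·v₂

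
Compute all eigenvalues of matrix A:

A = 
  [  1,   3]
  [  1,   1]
λ = 1 + √3, 1 - √3  (≈ 2.732, -0.7321)

tr(A) = 2, det(A) = -2
Characteristic polynomial: λ² - tr(A)λ + det(A) = λ² - 2λ - 2
λ² - 2λ - 2 = 0  ⇒  λ = (2 ± √((-2)² - 4·(-2)))/2 = (2 ± √(12))/2
  = 1 + √3,  1 - √3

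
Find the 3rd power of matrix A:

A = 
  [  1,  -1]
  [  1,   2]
A² = A·A:
A²[1,1] = (1)(1) + (-1)(1) = 0
A²[1,2] = (1)(-1) + (-1)(2) = -3
A²[2,1] = (1)(1) + (2)(1) = 3
A²[2,2] = (1)(-1) + (2)(2) = 3
A² = 
  [  0,  -3]
  [  3,   3]

A^3 = A^2·A:
A^3[1,1] = (0)(1) + (-3)(1) = -3
A^3[1,2] = (0)(-1) + (-3)(2) = -6
A^3[2,1] = (3)(1) + (3)(1) = 6
A^3[2,2] = (3)(-1) + (3)(2) = 3
A^3 = 
  [ -3,  -6]
  [  6,   3]

Therefore
A^3 = 
  [ -3,  -6]
  [  6,   3]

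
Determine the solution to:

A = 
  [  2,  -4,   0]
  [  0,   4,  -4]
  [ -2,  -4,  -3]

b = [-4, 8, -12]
x = [2, 2, 0]

Row reduce the augmented matrix [A|b]:
R3 → R3 + (1)·R1
R3 → R3 + (2)·R2
REF = 
  [  2,  -4,   0,  -4]
  [  0,   4,  -4,   8]
  [  0,   0, -11,   0]

Back-substitution:
x₃ = 0 / (-11) = 0
x₂ = (8 - (-4)(0)) / 4 = 2
x₁ = (-4 - (-4)(2) - (0)(0)) / 2 = 2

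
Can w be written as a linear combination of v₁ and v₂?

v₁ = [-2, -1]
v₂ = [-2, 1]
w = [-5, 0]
Yes

Form the augmented matrix and row-reduce:
[v₁|v₂|w] = 
  [ -2,  -2,  -5]
  [ -1,   1,   0]
R2 → R2 - (1/2)·R1
REF = 
  [ -2,  -2,  -5]
  [  0,   2, 5/2]

No row of the form [0 0 | nonzero], so the system is consistent. Back-substitution gives c₁ = 5/4, c₂ = 5/4: w = (5/4)·v₁ + (5/4)·v₂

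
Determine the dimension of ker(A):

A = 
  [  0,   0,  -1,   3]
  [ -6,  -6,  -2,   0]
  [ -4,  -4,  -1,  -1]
nullity(A) = 2

Row reduce:
Swap R1 ↔ R2
R3 → R3 - (2/3)·R1
R3 → R3 + (1/3)·R2
REF = 
  [ -6,  -6,  -2,   0]
  [  0,   0,  -1,   3]
  [  0,   0,   0,   0]
Pivot columns: 1, 3 → 2 pivots.
rank(A) = 2, so nullity(A) = 4 - 2 = 2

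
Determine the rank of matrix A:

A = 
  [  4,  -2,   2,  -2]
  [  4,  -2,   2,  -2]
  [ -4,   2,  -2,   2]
rank(A) = 1

Row reduce:
R2 → R2 - (1)·R1
R3 → R3 + (1)·R1
REF = 
  [  4,  -2,   2,  -2]
  [  0,   0,   0,   0]
  [  0,   0,   0,   0]
Pivot columns: 1 → 1 pivot.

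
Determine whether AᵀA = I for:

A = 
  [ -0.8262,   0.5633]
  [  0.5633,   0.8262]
Yes

AᵀA = 
  [  0.9999,   0]
  [  0,   0.9999]
≈ I (equal to I up to the 4-dp rounding of the entries)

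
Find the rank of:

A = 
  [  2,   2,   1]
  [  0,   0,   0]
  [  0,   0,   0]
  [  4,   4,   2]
Row reduce:
R4 → R4 - (2)·R1
REF = 
  [  2,   2,   1]
  [  0,   0,   0]
  [  0,   0,   0]
  [  0,   0,   0]
Pivot columns: 1 → 1 pivot.

rank(A) = 1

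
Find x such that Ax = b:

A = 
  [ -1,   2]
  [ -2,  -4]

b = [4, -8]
Row reduce the augmented matrix [A|b]:
R2 → R2 - (2)·R1
REF = 
  [ -1,   2,   4]
  [  0,  -8, -16]

Back-substitution:
x₂ = (-16) / (-8) = 2
x₁ = (4 - (2)(2)) / (-1) = 0

x = [0, 2]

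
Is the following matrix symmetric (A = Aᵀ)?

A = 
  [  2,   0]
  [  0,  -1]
Yes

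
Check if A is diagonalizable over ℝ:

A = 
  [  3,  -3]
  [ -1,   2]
Yes

tr(A) = 5, det(A) = 3
Characteristic polynomial: λ² - tr(A)λ + det(A) = λ² - 5λ + 3
λ² - 5λ + 3 = 0  ⇒  λ = (5 ± √((-5)² - 4·(3)))/2 = (5 ± √(13))/2
  = (5 + √13)/2,  (5 - √13)/2
Eigenvalues: (5 + √13)/2, (5 - √13)/2  (≈ 4.303, 0.6972)
The two irrational eigenvalues are distinct (simple), so each has alg. mult. = geom. mult. = 1.
Sum of geometric multiplicities equals n, so A has n independent eigenvectors.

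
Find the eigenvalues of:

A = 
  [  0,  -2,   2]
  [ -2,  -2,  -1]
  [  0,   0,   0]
λ = 0, -1 + √5, -1 - √5  (≈ 0, 1.236, -3.236)

Characteristic polynomial: det(λI - A) = λ³ + 2λ² - 4λ
The constant term is 0, so λ = 0 is a root: p(λ) = λ(λ² + 2λ - 4)
λ² + 2λ - 4 = 0  ⇒  λ = (-2 ± √((2)² - 4·(-4)))/2 = (-2 ± √(20))/2
  = -1 + √5,  -1 - √5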